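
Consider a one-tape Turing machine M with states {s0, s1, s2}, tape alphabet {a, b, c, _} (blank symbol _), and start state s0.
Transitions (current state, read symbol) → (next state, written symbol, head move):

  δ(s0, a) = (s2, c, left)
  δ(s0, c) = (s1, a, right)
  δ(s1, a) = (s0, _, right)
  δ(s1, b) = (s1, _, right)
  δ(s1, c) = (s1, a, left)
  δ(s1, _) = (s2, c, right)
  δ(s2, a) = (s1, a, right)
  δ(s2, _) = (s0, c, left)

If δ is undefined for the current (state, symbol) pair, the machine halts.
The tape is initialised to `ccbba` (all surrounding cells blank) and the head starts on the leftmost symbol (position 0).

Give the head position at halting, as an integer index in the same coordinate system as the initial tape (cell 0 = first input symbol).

state=s0 head=0 tape=_[c]cbba   (s0,c)→(s1,a,right)
state=s1 head=1 tape=_a[c]bba   (s1,c)→(s1,a,left)
state=s1 head=0 tape=_[a]abba   (s1,a)→(s0,_,right)
state=s0 head=1 tape=__[a]bba   (s0,a)→(s2,c,left)
state=s2 head=0 tape=_[_]cbba   (s2,_)→(s0,c,left)
state=s0 head=-1 tape=[_]ccbba
At halt the head is at cell -1.

-1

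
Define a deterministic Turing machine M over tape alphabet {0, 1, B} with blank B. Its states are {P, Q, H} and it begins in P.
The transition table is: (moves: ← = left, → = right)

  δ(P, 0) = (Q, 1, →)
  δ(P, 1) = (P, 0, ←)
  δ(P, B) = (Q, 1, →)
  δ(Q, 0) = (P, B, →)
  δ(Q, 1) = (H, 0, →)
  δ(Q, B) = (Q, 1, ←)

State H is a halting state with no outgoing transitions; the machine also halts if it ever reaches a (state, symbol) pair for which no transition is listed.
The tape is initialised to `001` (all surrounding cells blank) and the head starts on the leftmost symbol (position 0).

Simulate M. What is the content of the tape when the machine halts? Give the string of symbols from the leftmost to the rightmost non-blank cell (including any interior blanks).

11B01

state=P head=0 tape=[0]01BB   (P,0)→(Q,1,→)
state=Q head=1 tape=1[0]1BB   (Q,0)→(P,B,→)
state=P head=2 tape=1B[1]BB   (P,1)→(P,0,←)
state=P head=1 tape=1[B]0BB   (P,B)→(Q,1,→)
state=Q head=2 tape=11[0]BB   (Q,0)→(P,B,→)
state=P head=3 tape=11B[B]B   (P,B)→(Q,1,→)
state=Q head=4 tape=11B1[B]   (Q,B)→(Q,1,←)
state=Q head=3 tape=11B[1]1   (Q,1)→(H,0,→)
state=H head=4 tape=11B0[1]
The non-blank tape span at halt is 11B01.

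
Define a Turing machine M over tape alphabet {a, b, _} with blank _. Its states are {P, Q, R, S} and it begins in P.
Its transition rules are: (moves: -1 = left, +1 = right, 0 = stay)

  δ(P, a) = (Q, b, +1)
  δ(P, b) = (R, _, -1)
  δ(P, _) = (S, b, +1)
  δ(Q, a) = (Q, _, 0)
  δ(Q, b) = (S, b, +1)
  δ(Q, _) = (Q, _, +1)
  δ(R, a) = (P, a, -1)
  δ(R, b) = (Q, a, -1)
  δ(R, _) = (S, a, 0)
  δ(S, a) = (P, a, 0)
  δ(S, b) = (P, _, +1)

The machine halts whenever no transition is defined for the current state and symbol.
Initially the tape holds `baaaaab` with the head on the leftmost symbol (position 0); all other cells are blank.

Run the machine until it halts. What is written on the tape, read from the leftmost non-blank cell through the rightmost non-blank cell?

P | _[b]aaaaab_   read b → write _, move -1, go to R
R | [_]_aaaaab_   read _ → write a, move 0, go to S
S | [a]_aaaaab_   read a → write a, move 0, go to P
P | [a]_aaaaab_   read a → write b, move +1, go to Q
Q | b[_]aaaaab_   read _ → write _, move +1, go to Q
Q | b_[a]aaaab_   read a → write _, move 0, go to Q
Q | b_[_]aaaab_   read _ → write _, move +1, go to Q
Q | b__[a]aaab_   read a → write _, move 0, go to Q
Q | b__[_]aaab_   read _ → write _, move +1, go to Q
Q | b___[a]aab_   read a → write _, move 0, go to Q
Q | b___[_]aab_   read _ → write _, move +1, go to Q
Q | b____[a]ab_   read a → write _, move 0, go to Q
Q | b____[_]ab_   read _ → write _, move +1, go to Q
Q | b_____[a]b_   read a → write _, move 0, go to Q
Q | b_____[_]b_   read _ → write _, move +1, go to Q
Q | b______[b]_   read b → write b, move +1, go to S
S | b______b[_]
The non-blank tape span at halt is b______b.

b______b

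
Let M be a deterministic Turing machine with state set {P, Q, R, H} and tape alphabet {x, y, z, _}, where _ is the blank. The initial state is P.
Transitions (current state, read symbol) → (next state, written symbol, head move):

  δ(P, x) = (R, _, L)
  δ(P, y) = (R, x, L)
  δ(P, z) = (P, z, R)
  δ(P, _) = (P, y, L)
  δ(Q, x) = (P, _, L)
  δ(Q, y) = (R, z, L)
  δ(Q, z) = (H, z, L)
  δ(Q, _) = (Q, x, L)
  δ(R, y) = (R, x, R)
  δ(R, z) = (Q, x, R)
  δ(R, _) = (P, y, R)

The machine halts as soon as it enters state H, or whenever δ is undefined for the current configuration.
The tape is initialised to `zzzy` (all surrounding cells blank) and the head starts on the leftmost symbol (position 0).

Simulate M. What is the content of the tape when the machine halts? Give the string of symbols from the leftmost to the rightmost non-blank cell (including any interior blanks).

state=P head=0 tape=__[z]zzy   (P,z)→(P,z,R)
state=P head=1 tape=__z[z]zy   (P,z)→(P,z,R)
state=P head=2 tape=__zz[z]y   (P,z)→(P,z,R)
state=P head=3 tape=__zzz[y]   (P,y)→(R,x,L)
state=R head=2 tape=__zz[z]x   (R,z)→(Q,x,R)
state=Q head=3 tape=__zzx[x]   (Q,x)→(P,_,L)
state=P head=2 tape=__zz[x]_   (P,x)→(R,_,L)
state=R head=1 tape=__z[z]__   (R,z)→(Q,x,R)
state=Q head=2 tape=__zx[_]_   (Q,_)→(Q,x,L)
state=Q head=1 tape=__z[x]x_   (Q,x)→(P,_,L)
state=P head=0 tape=__[z]_x_   (P,z)→(P,z,R)
state=P head=1 tape=__z[_]x_   (P,_)→(P,y,L)
state=P head=0 tape=__[z]yx_   (P,z)→(P,z,R)
state=P head=1 tape=__z[y]x_   (P,y)→(R,x,L)
state=R head=0 tape=__[z]xx_   (R,z)→(Q,x,R)
state=Q head=1 tape=__x[x]x_   (Q,x)→(P,_,L)
state=P head=0 tape=__[x]_x_   (P,x)→(R,_,L)
state=R head=-1 tape=_[_]__x_   (R,_)→(P,y,R)
state=P head=0 tape=_y[_]_x_   (P,_)→(P,y,L)
state=P head=-1 tape=_[y]y_x_   (P,y)→(R,x,L)
state=R head=-2 tape=[_]xy_x_   (R,_)→(P,y,R)
state=P head=-1 tape=y[x]y_x_   (P,x)→(R,_,L)
state=R head=-2 tape=[y]_y_x_   (R,y)→(R,x,R)
state=R head=-1 tape=x[_]y_x_   (R,_)→(P,y,R)
state=P head=0 tape=xy[y]_x_   (P,y)→(R,x,L)
state=R head=-1 tape=x[y]x_x_   (R,y)→(R,x,R)
state=R head=0 tape=xx[x]_x_
The non-blank tape span at halt is xxx_x.

xxx_x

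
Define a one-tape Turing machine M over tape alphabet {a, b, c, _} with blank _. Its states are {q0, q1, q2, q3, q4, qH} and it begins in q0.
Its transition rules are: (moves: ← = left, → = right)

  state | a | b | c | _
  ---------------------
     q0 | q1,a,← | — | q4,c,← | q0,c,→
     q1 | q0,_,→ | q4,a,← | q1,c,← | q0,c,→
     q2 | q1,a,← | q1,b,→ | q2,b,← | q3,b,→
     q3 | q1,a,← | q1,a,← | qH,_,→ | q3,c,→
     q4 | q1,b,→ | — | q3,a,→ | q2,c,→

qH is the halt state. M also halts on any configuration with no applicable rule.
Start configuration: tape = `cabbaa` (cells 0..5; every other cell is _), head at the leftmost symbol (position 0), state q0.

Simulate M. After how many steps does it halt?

14

state=q0 head=0 tape=____[c]abbaa   (q0,c)→(q4,c,←)
state=q4 head=-1 tape=___[_]cabbaa   (q4,_)→(q2,c,→)
state=q2 head=0 tape=___c[c]abbaa   (q2,c)→(q2,b,←)
state=q2 head=-1 tape=___[c]babbaa   (q2,c)→(q2,b,←)
state=q2 head=-2 tape=__[_]bbabbaa   (q2,_)→(q3,b,→)
state=q3 head=-1 tape=__b[b]babbaa   (q3,b)→(q1,a,←)
state=q1 head=-2 tape=__[b]ababbaa   (q1,b)→(q4,a,←)
state=q4 head=-3 tape=_[_]aababbaa   (q4,_)→(q2,c,→)
state=q2 head=-2 tape=_c[a]ababbaa   (q2,a)→(q1,a,←)
state=q1 head=-3 tape=_[c]aababbaa   (q1,c)→(q1,c,←)
state=q1 head=-4 tape=[_]caababbaa   (q1,_)→(q0,c,→)
state=q0 head=-3 tape=c[c]aababbaa   (q0,c)→(q4,c,←)
state=q4 head=-4 tape=[c]caababbaa   (q4,c)→(q3,a,→)
state=q3 head=-3 tape=a[c]aababbaa   (q3,c)→(qH,_,→)
state=qH head=-2 tape=a_[a]ababbaa
M halts after 14 transitions.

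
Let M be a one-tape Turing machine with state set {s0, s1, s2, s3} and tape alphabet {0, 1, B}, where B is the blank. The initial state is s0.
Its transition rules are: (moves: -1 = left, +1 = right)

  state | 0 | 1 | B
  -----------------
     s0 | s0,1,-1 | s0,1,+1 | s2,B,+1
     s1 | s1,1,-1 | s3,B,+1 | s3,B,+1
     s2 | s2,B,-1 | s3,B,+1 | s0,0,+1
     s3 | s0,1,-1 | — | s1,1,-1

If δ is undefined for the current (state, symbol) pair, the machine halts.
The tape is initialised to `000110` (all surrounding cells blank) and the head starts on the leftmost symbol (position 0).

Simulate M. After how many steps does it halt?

state=s0 head=0 tape=B[0]00110   (s0,0)→(s0,1,-1)
state=s0 head=-1 tape=[B]100110   (s0,B)→(s2,B,+1)
state=s2 head=0 tape=B[1]00110   (s2,1)→(s3,B,+1)
state=s3 head=1 tape=BB[0]0110   (s3,0)→(s0,1,-1)
state=s0 head=0 tape=B[B]10110   (s0,B)→(s2,B,+1)
state=s2 head=1 tape=BB[1]0110   (s2,1)→(s3,B,+1)
state=s3 head=2 tape=BBB[0]110   (s3,0)→(s0,1,-1)
state=s0 head=1 tape=BB[B]1110   (s0,B)→(s2,B,+1)
state=s2 head=2 tape=BBB[1]110   (s2,1)→(s3,B,+1)
state=s3 head=3 tape=BBBB[1]10
M halts after 9 transitions.

9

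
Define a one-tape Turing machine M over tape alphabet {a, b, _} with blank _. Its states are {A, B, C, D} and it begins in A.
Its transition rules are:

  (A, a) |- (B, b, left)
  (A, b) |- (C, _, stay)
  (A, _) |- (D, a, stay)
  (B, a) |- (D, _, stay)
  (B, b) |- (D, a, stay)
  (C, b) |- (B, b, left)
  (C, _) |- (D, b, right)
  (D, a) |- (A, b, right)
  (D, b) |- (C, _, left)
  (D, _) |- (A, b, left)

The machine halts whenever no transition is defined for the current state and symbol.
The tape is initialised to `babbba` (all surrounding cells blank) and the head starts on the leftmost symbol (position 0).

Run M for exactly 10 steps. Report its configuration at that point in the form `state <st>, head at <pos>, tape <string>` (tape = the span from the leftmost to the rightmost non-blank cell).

state=A head=0 tape=[b]abbba   (A,b)→(C,_,stay)
state=C head=0 tape=[_]abbba   (C,_)→(D,b,right)
state=D head=1 tape=b[a]bbba   (D,a)→(A,b,right)
state=A head=2 tape=bb[b]bba   (A,b)→(C,_,stay)
state=C head=2 tape=bb[_]bba   (C,_)→(D,b,right)
state=D head=3 tape=bbb[b]ba   (D,b)→(C,_,left)
state=C head=2 tape=bb[b]_ba   (C,b)→(B,b,left)
state=B head=1 tape=b[b]b_ba   (B,b)→(D,a,stay)
state=D head=1 tape=b[a]b_ba   (D,a)→(A,b,right)
state=A head=2 tape=bb[b]_ba   (A,b)→(C,_,stay)
state=C head=2 tape=bb[_]_ba
After 10 steps: state C, head at 2, tape bb__ba.

state C, head at 2, tape bb__ba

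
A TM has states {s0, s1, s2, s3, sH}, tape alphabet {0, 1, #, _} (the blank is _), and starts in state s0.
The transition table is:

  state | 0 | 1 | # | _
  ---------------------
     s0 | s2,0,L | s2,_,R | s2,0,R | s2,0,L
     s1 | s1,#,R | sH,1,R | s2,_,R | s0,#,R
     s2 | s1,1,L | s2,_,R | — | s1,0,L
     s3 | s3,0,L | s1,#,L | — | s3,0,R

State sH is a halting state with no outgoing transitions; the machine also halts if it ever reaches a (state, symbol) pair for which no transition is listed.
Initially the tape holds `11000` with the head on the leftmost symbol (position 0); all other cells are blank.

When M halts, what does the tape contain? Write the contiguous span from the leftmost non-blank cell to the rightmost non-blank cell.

####0

s0 | [1]1000_   read 1 → write _, move R, go to s2
s2 | _[1]000_   read 1 → write _, move R, go to s2
s2 | __[0]00_   read 0 → write 1, move L, go to s1
s1 | _[_]100_   read _ → write #, move R, go to s0
s0 | _#[1]00_   read 1 → write _, move R, go to s2
s2 | _#_[0]0_   read 0 → write 1, move L, go to s1
s1 | _#[_]10_   read _ → write #, move R, go to s0
s0 | _##[1]0_   read 1 → write _, move R, go to s2
s2 | _##_[0]_   read 0 → write 1, move L, go to s1
s1 | _##[_]1_   read _ → write #, move R, go to s0
s0 | _###[1]_   read 1 → write _, move R, go to s2
s2 | _###_[_]   read _ → write 0, move L, go to s1
s1 | _###[_]0   read _ → write #, move R, go to s0
s0 | _####[0]   read 0 → write 0, move L, go to s2
s2 | _###[#]0
The non-blank tape span at halt is ####0.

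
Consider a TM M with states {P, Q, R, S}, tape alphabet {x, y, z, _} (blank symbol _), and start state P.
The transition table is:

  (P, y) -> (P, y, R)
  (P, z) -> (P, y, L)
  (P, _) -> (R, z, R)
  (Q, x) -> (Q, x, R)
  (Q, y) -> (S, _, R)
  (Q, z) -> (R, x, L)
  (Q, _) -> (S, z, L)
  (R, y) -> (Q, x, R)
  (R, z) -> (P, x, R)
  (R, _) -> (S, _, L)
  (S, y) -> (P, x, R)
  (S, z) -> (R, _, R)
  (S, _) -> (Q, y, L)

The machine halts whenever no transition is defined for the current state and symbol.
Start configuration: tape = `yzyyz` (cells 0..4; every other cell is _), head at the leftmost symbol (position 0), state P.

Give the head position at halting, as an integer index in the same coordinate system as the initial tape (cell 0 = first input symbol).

5

state=P head=0 tape=[y]zyyz___   (P,y)→(P,y,R)
state=P head=1 tape=y[z]yyz___   (P,z)→(P,y,L)
state=P head=0 tape=[y]yyyz___   (P,y)→(P,y,R)
state=P head=1 tape=y[y]yyz___   (P,y)→(P,y,R)
state=P head=2 tape=yy[y]yz___   (P,y)→(P,y,R)
state=P head=3 tape=yyy[y]z___   (P,y)→(P,y,R)
state=P head=4 tape=yyyy[z]___   (P,z)→(P,y,L)
state=P head=3 tape=yyy[y]y___   (P,y)→(P,y,R)
state=P head=4 tape=yyyy[y]___   (P,y)→(P,y,R)
state=P head=5 tape=yyyyy[_]__   (P,_)→(R,z,R)
state=R head=6 tape=yyyyyz[_]_   (R,_)→(S,_,L)
state=S head=5 tape=yyyyy[z]__   (S,z)→(R,_,R)
state=R head=6 tape=yyyyy_[_]_   (R,_)→(S,_,L)
state=S head=5 tape=yyyyy[_]__   (S,_)→(Q,y,L)
state=Q head=4 tape=yyyy[y]y__   (Q,y)→(S,_,R)
state=S head=5 tape=yyyy_[y]__   (S,y)→(P,x,R)
state=P head=6 tape=yyyy_x[_]_   (P,_)→(R,z,R)
state=R head=7 tape=yyyy_xz[_]   (R,_)→(S,_,L)
state=S head=6 tape=yyyy_x[z]_   (S,z)→(R,_,R)
state=R head=7 tape=yyyy_x_[_]   (R,_)→(S,_,L)
state=S head=6 tape=yyyy_x[_]_   (S,_)→(Q,y,L)
state=Q head=5 tape=yyyy_[x]y_   (Q,x)→(Q,x,R)
state=Q head=6 tape=yyyy_x[y]_   (Q,y)→(S,_,R)
state=S head=7 tape=yyyy_x_[_]   (S,_)→(Q,y,L)
state=Q head=6 tape=yyyy_x[_]y   (Q,_)→(S,z,L)
state=S head=5 tape=yyyy_[x]zy
At halt the head is at cell 5.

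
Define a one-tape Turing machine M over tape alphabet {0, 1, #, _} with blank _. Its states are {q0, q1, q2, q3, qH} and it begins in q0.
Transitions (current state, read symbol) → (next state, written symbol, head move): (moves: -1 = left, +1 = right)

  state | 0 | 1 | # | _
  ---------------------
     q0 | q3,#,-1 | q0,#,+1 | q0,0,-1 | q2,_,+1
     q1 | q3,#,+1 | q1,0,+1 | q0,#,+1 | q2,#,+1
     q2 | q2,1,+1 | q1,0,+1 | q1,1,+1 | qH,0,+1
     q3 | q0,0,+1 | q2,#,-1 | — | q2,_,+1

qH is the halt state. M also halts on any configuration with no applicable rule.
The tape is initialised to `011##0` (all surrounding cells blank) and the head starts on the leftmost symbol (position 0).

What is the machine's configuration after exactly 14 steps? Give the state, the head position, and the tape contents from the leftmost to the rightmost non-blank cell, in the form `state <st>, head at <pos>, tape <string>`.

state qH, head at 0, tape 0##0000

q0 | _[0]11##0   read 0 → write #, move -1, go to q3
q3 | [_]#11##0   read _ → write _, move +1, go to q2
q2 | _[#]11##0   read # → write 1, move +1, go to q1
q1 | _1[1]1##0   read 1 → write 0, move +1, go to q1
q1 | _10[1]##0   read 1 → write 0, move +1, go to q1
q1 | _100[#]#0   read # → write #, move +1, go to q0
q0 | _100#[#]0   read # → write 0, move -1, go to q0
q0 | _100[#]00   read # → write 0, move -1, go to q0
q0 | _10[0]000   read 0 → write #, move -1, go to q3
q3 | _1[0]#000   read 0 → write 0, move +1, go to q0
q0 | _10[#]000   read # → write 0, move -1, go to q0
q0 | _1[0]0000   read 0 → write #, move -1, go to q3
q3 | _[1]#0000   read 1 → write #, move -1, go to q2
q2 | [_]##0000   read _ → write 0, move +1, go to qH
qH | 0[#]#0000
After 14 steps: state qH, head at 0, tape 0##0000.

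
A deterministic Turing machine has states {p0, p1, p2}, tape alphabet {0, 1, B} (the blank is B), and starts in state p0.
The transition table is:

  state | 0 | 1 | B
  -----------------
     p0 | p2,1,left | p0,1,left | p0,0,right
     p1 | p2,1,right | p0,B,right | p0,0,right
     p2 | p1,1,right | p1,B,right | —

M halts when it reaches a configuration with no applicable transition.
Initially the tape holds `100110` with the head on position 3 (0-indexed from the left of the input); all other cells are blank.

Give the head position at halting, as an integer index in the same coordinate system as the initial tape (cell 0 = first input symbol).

1

state=p0 head=3 tape=100[1]10   (p0,1)→(p0,1,left)
state=p0 head=2 tape=10[0]110   (p0,0)→(p2,1,left)
state=p2 head=1 tape=1[0]1110   (p2,0)→(p1,1,right)
state=p1 head=2 tape=11[1]110   (p1,1)→(p0,B,right)
state=p0 head=3 tape=11B[1]10   (p0,1)→(p0,1,left)
state=p0 head=2 tape=11[B]110   (p0,B)→(p0,0,right)
state=p0 head=3 tape=110[1]10   (p0,1)→(p0,1,left)
state=p0 head=2 tape=11[0]110   (p0,0)→(p2,1,left)
state=p2 head=1 tape=1[1]1110   (p2,1)→(p1,B,right)
state=p1 head=2 tape=1B[1]110   (p1,1)→(p0,B,right)
state=p0 head=3 tape=1BB[1]10   (p0,1)→(p0,1,left)
state=p0 head=2 tape=1B[B]110   (p0,B)→(p0,0,right)
state=p0 head=3 tape=1B0[1]10   (p0,1)→(p0,1,left)
state=p0 head=2 tape=1B[0]110   (p0,0)→(p2,1,left)
state=p2 head=1 tape=1[B]1110
At halt the head is at cell 1.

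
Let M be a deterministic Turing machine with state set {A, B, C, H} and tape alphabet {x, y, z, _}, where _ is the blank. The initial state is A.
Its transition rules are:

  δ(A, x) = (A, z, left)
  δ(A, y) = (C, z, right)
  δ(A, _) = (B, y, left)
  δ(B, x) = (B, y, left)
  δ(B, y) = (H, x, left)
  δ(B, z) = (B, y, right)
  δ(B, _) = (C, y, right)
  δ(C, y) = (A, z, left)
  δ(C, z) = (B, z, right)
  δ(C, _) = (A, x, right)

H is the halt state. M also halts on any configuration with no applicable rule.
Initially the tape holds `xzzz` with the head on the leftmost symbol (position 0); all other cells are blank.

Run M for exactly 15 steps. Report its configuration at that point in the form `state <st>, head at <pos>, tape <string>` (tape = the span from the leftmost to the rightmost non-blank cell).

A | __[x]zzz___   read x → write z, move left, go to A
A | _[_]zzzz___   read _ → write y, move left, go to B
B | [_]yzzzz___   read _ → write y, move right, go to C
C | y[y]zzzz___   read y → write z, move left, go to A
A | [y]zzzzz___   read y → write z, move right, go to C
C | z[z]zzzz___   read z → write z, move right, go to B
B | zz[z]zzz___   read z → write y, move right, go to B
B | zzy[z]zz___   read z → write y, move right, go to B
B | zzyy[z]z___   read z → write y, move right, go to B
B | zzyyy[z]___   read z → write y, move right, go to B
B | zzyyyy[_]__   read _ → write y, move right, go to C
C | zzyyyyy[_]_   read _ → write x, move right, go to A
A | zzyyyyyx[_]   read _ → write y, move left, go to B
B | zzyyyyy[x]y   read x → write y, move left, go to B
B | zzyyyy[y]yy   read y → write x, move left, go to H
H | zzyyy[y]xyy
After 15 steps: state H, head at 3, tape zzyyyyxyy.

state H, head at 3, tape zzyyyyxyy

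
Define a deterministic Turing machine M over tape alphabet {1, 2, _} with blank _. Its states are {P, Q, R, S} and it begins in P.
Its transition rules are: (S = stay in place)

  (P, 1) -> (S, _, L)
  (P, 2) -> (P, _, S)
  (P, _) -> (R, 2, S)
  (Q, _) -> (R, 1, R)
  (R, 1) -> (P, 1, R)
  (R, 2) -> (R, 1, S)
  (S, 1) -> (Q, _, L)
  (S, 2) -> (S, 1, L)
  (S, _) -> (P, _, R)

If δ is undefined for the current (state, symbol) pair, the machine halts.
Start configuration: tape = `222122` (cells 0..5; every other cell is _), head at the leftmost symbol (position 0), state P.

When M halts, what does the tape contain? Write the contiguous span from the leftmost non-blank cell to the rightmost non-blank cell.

P | [2]22122   read 2 → write _, move S, go to P
P | [_]22122   read _ → write 2, move S, go to R
R | [2]22122   read 2 → write 1, move S, go to R
R | [1]22122   read 1 → write 1, move R, go to P
P | 1[2]2122   read 2 → write _, move S, go to P
P | 1[_]2122   read _ → write 2, move S, go to R
R | 1[2]2122   read 2 → write 1, move S, go to R
R | 1[1]2122   read 1 → write 1, move R, go to P
P | 11[2]122   read 2 → write _, move S, go to P
P | 11[_]122   read _ → write 2, move S, go to R
R | 11[2]122   read 2 → write 1, move S, go to R
R | 11[1]122   read 1 → write 1, move R, go to P
P | 111[1]22   read 1 → write _, move L, go to S
S | 11[1]_22   read 1 → write _, move L, go to Q
Q | 1[1]__22
The non-blank tape span at halt is 11__22.

11__22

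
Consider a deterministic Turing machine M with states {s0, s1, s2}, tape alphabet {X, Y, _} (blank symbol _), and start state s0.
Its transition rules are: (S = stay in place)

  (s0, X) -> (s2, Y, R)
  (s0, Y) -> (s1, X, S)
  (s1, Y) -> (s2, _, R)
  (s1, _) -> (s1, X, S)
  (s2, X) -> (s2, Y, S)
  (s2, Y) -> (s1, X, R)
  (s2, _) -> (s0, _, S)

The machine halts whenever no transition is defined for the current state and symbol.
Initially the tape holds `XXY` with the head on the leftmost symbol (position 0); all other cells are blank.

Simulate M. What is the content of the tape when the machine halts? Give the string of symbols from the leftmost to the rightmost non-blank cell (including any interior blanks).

YX

s0 | [X]XY_   read X → write Y, move R, go to s2
s2 | Y[X]Y_   read X → write Y, move S, go to s2
s2 | Y[Y]Y_   read Y → write X, move R, go to s1
s1 | YX[Y]_   read Y → write _, move R, go to s2
s2 | YX_[_]   read _ → write _, move S, go to s0
s0 | YX_[_]
The non-blank tape span at halt is YX.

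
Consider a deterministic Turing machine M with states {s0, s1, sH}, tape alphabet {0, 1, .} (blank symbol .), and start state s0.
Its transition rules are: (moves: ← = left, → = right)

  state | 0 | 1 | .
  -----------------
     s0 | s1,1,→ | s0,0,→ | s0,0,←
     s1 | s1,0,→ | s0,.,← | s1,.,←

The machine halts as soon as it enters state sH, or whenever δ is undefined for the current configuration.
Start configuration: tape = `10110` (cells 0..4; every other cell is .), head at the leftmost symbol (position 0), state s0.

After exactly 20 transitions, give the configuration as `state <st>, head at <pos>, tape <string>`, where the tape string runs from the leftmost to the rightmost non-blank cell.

state s1, head at 2, tape 010.0

s0 | [1]0110   read 1 → write 0, move →, go to s0
s0 | 0[0]110   read 0 → write 1, move →, go to s1
s1 | 01[1]10   read 1 → write ., move ←, go to s0
s0 | 0[1].10   read 1 → write 0, move →, go to s0
s0 | 00[.]10   read . → write 0, move ←, go to s0
s0 | 0[0]010   read 0 → write 1, move →, go to s1
s1 | 01[0]10   read 0 → write 0, move →, go to s1
s1 | 010[1]0   read 1 → write ., move ←, go to s0
s0 | 01[0].0   read 0 → write 1, move →, go to s1
s1 | 011[.]0   read . → write ., move ←, go to s1
s1 | 01[1].0   read 1 → write ., move ←, go to s0
s0 | 0[1]..0   read 1 → write 0, move →, go to s0
s0 | 00[.].0   read . → write 0, move ←, go to s0
s0 | 0[0]0.0   read 0 → write 1, move →, go to s1
s1 | 01[0].0   read 0 → write 0, move →, go to s1
s1 | 010[.]0   read . → write ., move ←, go to s1
s1 | 01[0].0   read 0 → write 0, move →, go to s1
s1 | 010[.]0   read . → write ., move ←, go to s1
s1 | 01[0].0   read 0 → write 0, move →, go to s1
s1 | 010[.]0   read . → write ., move ←, go to s1
s1 | 01[0].0
After 20 steps: state s1, head at 2, tape 010.0.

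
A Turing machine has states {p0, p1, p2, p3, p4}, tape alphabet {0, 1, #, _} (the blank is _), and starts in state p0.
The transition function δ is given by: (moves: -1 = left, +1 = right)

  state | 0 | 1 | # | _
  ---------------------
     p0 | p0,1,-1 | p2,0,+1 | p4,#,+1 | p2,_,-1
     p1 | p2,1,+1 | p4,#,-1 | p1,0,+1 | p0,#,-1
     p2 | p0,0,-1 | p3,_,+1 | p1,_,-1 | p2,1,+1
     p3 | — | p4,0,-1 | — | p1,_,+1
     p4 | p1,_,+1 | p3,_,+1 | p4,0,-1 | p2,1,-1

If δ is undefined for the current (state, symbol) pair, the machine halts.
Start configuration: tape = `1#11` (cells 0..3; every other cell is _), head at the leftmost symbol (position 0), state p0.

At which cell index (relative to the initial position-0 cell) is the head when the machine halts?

p0 | _[1]#11   read 1 → write 0, move +1, go to p2
p2 | _0[#]11   read # → write _, move -1, go to p1
p1 | _[0]_11   read 0 → write 1, move +1, go to p2
p2 | _1[_]11   read _ → write 1, move +1, go to p2
p2 | _11[1]1   read 1 → write _, move +1, go to p3
p3 | _11_[1]   read 1 → write 0, move -1, go to p4
p4 | _11[_]0   read _ → write 1, move -1, go to p2
p2 | _1[1]10   read 1 → write _, move +1, go to p3
p3 | _1_[1]0   read 1 → write 0, move -1, go to p4
p4 | _1[_]00   read _ → write 1, move -1, go to p2
p2 | _[1]100   read 1 → write _, move +1, go to p3
p3 | __[1]00   read 1 → write 0, move -1, go to p4
p4 | _[_]000   read _ → write 1, move -1, go to p2
p2 | [_]1000   read _ → write 1, move +1, go to p2
p2 | 1[1]000   read 1 → write _, move +1, go to p3
p3 | 1_[0]00
At halt the head is at cell 1.

1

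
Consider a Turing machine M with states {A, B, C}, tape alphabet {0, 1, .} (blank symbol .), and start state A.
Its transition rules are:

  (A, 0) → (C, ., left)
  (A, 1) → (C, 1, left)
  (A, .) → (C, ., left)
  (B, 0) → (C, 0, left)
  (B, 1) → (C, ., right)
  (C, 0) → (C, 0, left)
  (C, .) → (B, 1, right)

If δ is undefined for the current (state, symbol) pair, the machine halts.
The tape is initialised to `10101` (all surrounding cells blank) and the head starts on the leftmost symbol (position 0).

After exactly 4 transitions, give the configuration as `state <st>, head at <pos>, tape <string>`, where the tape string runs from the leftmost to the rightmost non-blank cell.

state=A head=0 tape=.[1]0101   (A,1)→(C,1,left)
state=C head=-1 tape=[.]10101   (C,.)→(B,1,right)
state=B head=0 tape=1[1]0101   (B,1)→(C,.,right)
state=C head=1 tape=1.[0]101   (C,0)→(C,0,left)
state=C head=0 tape=1[.]0101
After 4 steps: state C, head at 0, tape 1.0101.

state C, head at 0, tape 1.0101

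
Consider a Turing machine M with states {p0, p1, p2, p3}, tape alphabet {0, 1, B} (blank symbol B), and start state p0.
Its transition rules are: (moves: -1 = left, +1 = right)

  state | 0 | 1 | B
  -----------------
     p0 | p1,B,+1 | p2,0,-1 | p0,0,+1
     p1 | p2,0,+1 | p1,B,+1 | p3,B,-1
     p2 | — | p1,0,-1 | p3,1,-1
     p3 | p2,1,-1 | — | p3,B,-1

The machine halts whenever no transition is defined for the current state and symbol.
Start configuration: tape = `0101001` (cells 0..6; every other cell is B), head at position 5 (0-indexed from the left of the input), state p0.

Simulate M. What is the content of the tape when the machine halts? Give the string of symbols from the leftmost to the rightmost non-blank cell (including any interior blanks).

p0 | 01010[0]1B   read 0 → write B, move +1, go to p1
p1 | 01010B[1]B   read 1 → write B, move +1, go to p1
p1 | 01010BB[B]   read B → write B, move -1, go to p3
p3 | 01010B[B]B   read B → write B, move -1, go to p3
p3 | 01010[B]BB   read B → write B, move -1, go to p3
p3 | 0101[0]BBB   read 0 → write 1, move -1, go to p2
p2 | 010[1]1BBB   read 1 → write 0, move -1, go to p1
p1 | 01[0]01BBB   read 0 → write 0, move +1, go to p2
p2 | 010[0]1BBB
The non-blank tape span at halt is 01001.

01001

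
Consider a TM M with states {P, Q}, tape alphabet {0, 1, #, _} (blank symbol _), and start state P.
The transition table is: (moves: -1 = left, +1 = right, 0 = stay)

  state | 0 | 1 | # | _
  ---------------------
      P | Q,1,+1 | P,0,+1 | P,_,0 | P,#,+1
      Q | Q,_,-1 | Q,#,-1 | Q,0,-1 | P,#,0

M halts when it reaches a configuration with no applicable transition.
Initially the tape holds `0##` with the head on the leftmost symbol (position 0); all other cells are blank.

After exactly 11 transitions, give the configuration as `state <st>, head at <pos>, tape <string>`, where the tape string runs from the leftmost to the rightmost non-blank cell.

P | _[0]##   read 0 → write 1, move +1, go to Q
Q | _1[#]#   read # → write 0, move -1, go to Q
Q | _[1]0#   read 1 → write #, move -1, go to Q
Q | [_]#0#   read _ → write #, move 0, go to P
P | [#]#0#   read # → write _, move 0, go to P
P | [_]#0#   read _ → write #, move +1, go to P
P | #[#]0#   read # → write _, move 0, go to P
P | #[_]0#   read _ → write #, move +1, go to P
P | ##[0]#   read 0 → write 1, move +1, go to Q
Q | ##1[#]   read # → write 0, move -1, go to Q
Q | ##[1]0   read 1 → write #, move -1, go to Q
Q | #[#]#0
After 11 steps: state Q, head at 0, tape ###0.

state Q, head at 0, tape ###0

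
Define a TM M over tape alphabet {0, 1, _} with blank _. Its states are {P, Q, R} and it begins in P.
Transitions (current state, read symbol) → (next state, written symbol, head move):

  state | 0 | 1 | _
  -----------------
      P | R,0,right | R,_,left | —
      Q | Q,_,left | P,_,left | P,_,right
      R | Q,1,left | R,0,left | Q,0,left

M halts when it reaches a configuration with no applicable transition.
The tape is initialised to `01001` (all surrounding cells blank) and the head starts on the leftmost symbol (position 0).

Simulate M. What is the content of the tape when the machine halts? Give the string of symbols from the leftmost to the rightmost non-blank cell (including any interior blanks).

P | __[0]1001   read 0 → write 0, move right, go to R
R | __0[1]001   read 1 → write 0, move left, go to R
R | __[0]0001   read 0 → write 1, move left, go to Q
Q | _[_]10001   read _ → write _, move right, go to P
P | __[1]0001   read 1 → write _, move left, go to R
R | _[_]_0001   read _ → write 0, move left, go to Q
Q | [_]0_0001   read _ → write _, move right, go to P
P | _[0]_0001   read 0 → write 0, move right, go to R
R | _0[_]0001   read _ → write 0, move left, go to Q
Q | _[0]00001   read 0 → write _, move left, go to Q
Q | [_]_00001   read _ → write _, move right, go to P
P | _[_]00001
The non-blank tape span at halt is 00001.

00001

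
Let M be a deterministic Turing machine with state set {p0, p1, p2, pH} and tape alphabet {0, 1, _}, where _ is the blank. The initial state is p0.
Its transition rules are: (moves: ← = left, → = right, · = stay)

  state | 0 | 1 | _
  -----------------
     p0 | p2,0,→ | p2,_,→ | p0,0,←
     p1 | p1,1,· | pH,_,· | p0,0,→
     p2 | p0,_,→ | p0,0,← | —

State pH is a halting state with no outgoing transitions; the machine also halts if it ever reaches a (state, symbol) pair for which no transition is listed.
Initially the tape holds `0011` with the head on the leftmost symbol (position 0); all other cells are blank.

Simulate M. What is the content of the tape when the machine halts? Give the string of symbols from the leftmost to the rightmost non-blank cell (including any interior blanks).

0_0_0

state=p0 head=0 tape=[0]011__   (p0,0)→(p2,0,→)
state=p2 head=1 tape=0[0]11__   (p2,0)→(p0,_,→)
state=p0 head=2 tape=0_[1]1__   (p0,1)→(p2,_,→)
state=p2 head=3 tape=0__[1]__   (p2,1)→(p0,0,←)
state=p0 head=2 tape=0_[_]0__   (p0,_)→(p0,0,←)
state=p0 head=1 tape=0[_]00__   (p0,_)→(p0,0,←)
state=p0 head=0 tape=[0]000__   (p0,0)→(p2,0,→)
state=p2 head=1 tape=0[0]00__   (p2,0)→(p0,_,→)
state=p0 head=2 tape=0_[0]0__   (p0,0)→(p2,0,→)
state=p2 head=3 tape=0_0[0]__   (p2,0)→(p0,_,→)
state=p0 head=4 tape=0_0_[_]_   (p0,_)→(p0,0,←)
state=p0 head=3 tape=0_0[_]0_   (p0,_)→(p0,0,←)
state=p0 head=2 tape=0_[0]00_   (p0,0)→(p2,0,→)
state=p2 head=3 tape=0_0[0]0_   (p2,0)→(p0,_,→)
state=p0 head=4 tape=0_0_[0]_   (p0,0)→(p2,0,→)
state=p2 head=5 tape=0_0_0[_]
The non-blank tape span at halt is 0_0_0.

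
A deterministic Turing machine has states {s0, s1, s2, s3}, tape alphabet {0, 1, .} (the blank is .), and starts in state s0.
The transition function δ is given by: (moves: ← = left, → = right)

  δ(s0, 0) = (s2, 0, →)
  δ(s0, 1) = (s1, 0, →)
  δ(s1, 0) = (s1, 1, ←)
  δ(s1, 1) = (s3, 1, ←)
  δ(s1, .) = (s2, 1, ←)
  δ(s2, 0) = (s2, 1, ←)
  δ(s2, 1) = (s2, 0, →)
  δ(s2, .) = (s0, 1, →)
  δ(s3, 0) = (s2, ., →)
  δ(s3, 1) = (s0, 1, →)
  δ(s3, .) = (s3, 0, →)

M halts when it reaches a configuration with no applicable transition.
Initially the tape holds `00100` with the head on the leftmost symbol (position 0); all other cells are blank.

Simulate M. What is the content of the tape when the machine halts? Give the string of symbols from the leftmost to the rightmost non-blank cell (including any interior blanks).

s0 | .[0]0100..   read 0 → write 0, move →, go to s2
s2 | .0[0]100..   read 0 → write 1, move ←, go to s2
s2 | .[0]1100..   read 0 → write 1, move ←, go to s2
s2 | [.]11100..   read . → write 1, move →, go to s0
s0 | 1[1]1100..   read 1 → write 0, move →, go to s1
s1 | 10[1]100..   read 1 → write 1, move ←, go to s3
s3 | 1[0]1100..   read 0 → write ., move →, go to s2
s2 | 1.[1]100..   read 1 → write 0, move →, go to s2
s2 | 1.0[1]00..   read 1 → write 0, move →, go to s2
s2 | 1.00[0]0..   read 0 → write 1, move ←, go to s2
s2 | 1.0[0]10..   read 0 → write 1, move ←, go to s2
s2 | 1.[0]110..   read 0 → write 1, move ←, go to s2
s2 | 1[.]1110..   read . → write 1, move →, go to s0
s0 | 11[1]110..   read 1 → write 0, move →, go to s1
s1 | 110[1]10..   read 1 → write 1, move ←, go to s3
s3 | 11[0]110..   read 0 → write ., move →, go to s2
s2 | 11.[1]10..   read 1 → write 0, move →, go to s2
s2 | 11.0[1]0..   read 1 → write 0, move →, go to s2
s2 | 11.00[0]..   read 0 → write 1, move ←, go to s2
s2 | 11.0[0]1..   read 0 → write 1, move ←, go to s2
s2 | 11.[0]11..   read 0 → write 1, move ←, go to s2
s2 | 11[.]111..   read . → write 1, move →, go to s0
s0 | 111[1]11..   read 1 → write 0, move →, go to s1
s1 | 1110[1]1..   read 1 → write 1, move ←, go to s3
s3 | 111[0]11..   read 0 → write ., move →, go to s2
s2 | 111.[1]1..   read 1 → write 0, move →, go to s2
s2 | 111.0[1]..   read 1 → write 0, move →, go to s2
s2 | 111.00[.].   read . → write 1, move →, go to s0
s0 | 111.001[.]
The non-blank tape span at halt is 111.001.

111.001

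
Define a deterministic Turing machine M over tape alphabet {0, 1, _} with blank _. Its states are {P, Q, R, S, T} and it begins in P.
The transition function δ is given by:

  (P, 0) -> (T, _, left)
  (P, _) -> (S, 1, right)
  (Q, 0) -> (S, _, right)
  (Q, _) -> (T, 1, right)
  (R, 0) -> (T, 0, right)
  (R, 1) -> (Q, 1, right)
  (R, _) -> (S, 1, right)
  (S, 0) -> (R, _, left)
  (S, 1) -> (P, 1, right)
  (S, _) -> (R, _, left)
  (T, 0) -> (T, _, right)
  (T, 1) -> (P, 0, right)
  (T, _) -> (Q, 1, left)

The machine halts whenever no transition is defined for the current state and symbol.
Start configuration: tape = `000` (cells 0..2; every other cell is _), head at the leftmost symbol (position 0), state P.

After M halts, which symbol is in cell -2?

1

state=P head=0 tape=__[0]00____   (P,0)→(T,_,left)
state=T head=-1 tape=_[_]_00____   (T,_)→(Q,1,left)
state=Q head=-2 tape=[_]1_00____   (Q,_)→(T,1,right)
state=T head=-1 tape=1[1]_00____   (T,1)→(P,0,right)
state=P head=0 tape=10[_]00____   (P,_)→(S,1,right)
state=S head=1 tape=101[0]0____   (S,0)→(R,_,left)
state=R head=0 tape=10[1]_0____   (R,1)→(Q,1,right)
state=Q head=1 tape=101[_]0____   (Q,_)→(T,1,right)
state=T head=2 tape=1011[0]____   (T,0)→(T,_,right)
state=T head=3 tape=1011_[_]___   (T,_)→(Q,1,left)
state=Q head=2 tape=1011[_]1___   (Q,_)→(T,1,right)
state=T head=3 tape=10111[1]___   (T,1)→(P,0,right)
state=P head=4 tape=101110[_]__   (P,_)→(S,1,right)
state=S head=5 tape=1011101[_]_   (S,_)→(R,_,left)
state=R head=4 tape=101110[1]__   (R,1)→(Q,1,right)
state=Q head=5 tape=1011101[_]_   (Q,_)→(T,1,right)
state=T head=6 tape=10111011[_]   (T,_)→(Q,1,left)
state=Q head=5 tape=1011101[1]1
Cell -2 holds 1 when M halts.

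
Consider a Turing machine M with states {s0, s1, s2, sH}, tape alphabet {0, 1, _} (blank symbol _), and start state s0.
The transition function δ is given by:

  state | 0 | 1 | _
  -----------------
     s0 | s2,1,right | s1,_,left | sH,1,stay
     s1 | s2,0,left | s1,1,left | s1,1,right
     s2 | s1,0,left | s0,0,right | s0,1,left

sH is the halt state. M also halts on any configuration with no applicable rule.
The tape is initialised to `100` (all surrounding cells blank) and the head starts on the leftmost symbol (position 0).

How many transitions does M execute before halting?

31

state=s0 head=0 tape=____[1]00_   (s0,1)→(s1,_,left)
state=s1 head=-1 tape=___[_]_00_   (s1,_)→(s1,1,right)
state=s1 head=0 tape=___1[_]00_   (s1,_)→(s1,1,right)
state=s1 head=1 tape=___11[0]0_   (s1,0)→(s2,0,left)
state=s2 head=0 tape=___1[1]00_   (s2,1)→(s0,0,right)
state=s0 head=1 tape=___10[0]0_   (s0,0)→(s2,1,right)
state=s2 head=2 tape=___101[0]_   (s2,0)→(s1,0,left)
state=s1 head=1 tape=___10[1]0_   (s1,1)→(s1,1,left)
state=s1 head=0 tape=___1[0]10_   (s1,0)→(s2,0,left)
state=s2 head=-1 tape=___[1]010_   (s2,1)→(s0,0,right)
state=s0 head=0 tape=___0[0]10_   (s0,0)→(s2,1,right)
state=s2 head=1 tape=___01[1]0_   (s2,1)→(s0,0,right)
state=s0 head=2 tape=___010[0]_   (s0,0)→(s2,1,right)
state=s2 head=3 tape=___0101[_]   (s2,_)→(s0,1,left)
state=s0 head=2 tape=___010[1]1   (s0,1)→(s1,_,left)
state=s1 head=1 tape=___01[0]_1   (s1,0)→(s2,0,left)
state=s2 head=0 tape=___0[1]0_1   (s2,1)→(s0,0,right)
state=s0 head=1 tape=___00[0]_1   (s0,0)→(s2,1,right)
state=s2 head=2 tape=___001[_]1   (s2,_)→(s0,1,left)
state=s0 head=1 tape=___00[1]11   (s0,1)→(s1,_,left)
state=s1 head=0 tape=___0[0]_11   (s1,0)→(s2,0,left)
state=s2 head=-1 tape=___[0]0_11   (s2,0)→(s1,0,left)
state=s1 head=-2 tape=__[_]00_11   (s1,_)→(s1,1,right)
state=s1 head=-1 tape=__1[0]0_11   (s1,0)→(s2,0,left)
state=s2 head=-2 tape=__[1]00_11   (s2,1)→(s0,0,right)
state=s0 head=-1 tape=__0[0]0_11   (s0,0)→(s2,1,right)
state=s2 head=0 tape=__01[0]_11   (s2,0)→(s1,0,left)
state=s1 head=-1 tape=__0[1]0_11   (s1,1)→(s1,1,left)
state=s1 head=-2 tape=__[0]10_11   (s1,0)→(s2,0,left)
state=s2 head=-3 tape=_[_]010_11   (s2,_)→(s0,1,left)
state=s0 head=-4 tape=[_]1010_11   (s0,_)→(sH,1,stay)
state=sH head=-4 tape=[1]1010_11
M halts after 31 transitions.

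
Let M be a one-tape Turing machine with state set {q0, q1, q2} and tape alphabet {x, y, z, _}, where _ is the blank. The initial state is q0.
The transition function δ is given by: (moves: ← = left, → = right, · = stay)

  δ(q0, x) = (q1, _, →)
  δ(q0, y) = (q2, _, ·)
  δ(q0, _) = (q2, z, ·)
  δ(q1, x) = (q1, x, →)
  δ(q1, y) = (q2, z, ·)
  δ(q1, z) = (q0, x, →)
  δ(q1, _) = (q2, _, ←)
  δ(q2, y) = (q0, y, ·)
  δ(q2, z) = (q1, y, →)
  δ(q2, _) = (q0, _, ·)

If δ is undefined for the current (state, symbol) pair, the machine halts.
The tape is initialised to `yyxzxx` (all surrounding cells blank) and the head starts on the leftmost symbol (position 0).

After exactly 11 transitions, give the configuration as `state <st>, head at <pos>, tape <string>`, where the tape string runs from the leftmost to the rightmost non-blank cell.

state=q0 head=0 tape=[y]yxzxx_   (q0,y)→(q2,_,·)
state=q2 head=0 tape=[_]yxzxx_   (q2,_)→(q0,_,·)
state=q0 head=0 tape=[_]yxzxx_   (q0,_)→(q2,z,·)
state=q2 head=0 tape=[z]yxzxx_   (q2,z)→(q1,y,→)
state=q1 head=1 tape=y[y]xzxx_   (q1,y)→(q2,z,·)
state=q2 head=1 tape=y[z]xzxx_   (q2,z)→(q1,y,→)
state=q1 head=2 tape=yy[x]zxx_   (q1,x)→(q1,x,→)
state=q1 head=3 tape=yyx[z]xx_   (q1,z)→(q0,x,→)
state=q0 head=4 tape=yyxx[x]x_   (q0,x)→(q1,_,→)
state=q1 head=5 tape=yyxx_[x]_   (q1,x)→(q1,x,→)
state=q1 head=6 tape=yyxx_x[_]   (q1,_)→(q2,_,←)
state=q2 head=5 tape=yyxx_[x]_
After 11 steps: state q2, head at 5, tape yyxx_x.

state q2, head at 5, tape yyxx_x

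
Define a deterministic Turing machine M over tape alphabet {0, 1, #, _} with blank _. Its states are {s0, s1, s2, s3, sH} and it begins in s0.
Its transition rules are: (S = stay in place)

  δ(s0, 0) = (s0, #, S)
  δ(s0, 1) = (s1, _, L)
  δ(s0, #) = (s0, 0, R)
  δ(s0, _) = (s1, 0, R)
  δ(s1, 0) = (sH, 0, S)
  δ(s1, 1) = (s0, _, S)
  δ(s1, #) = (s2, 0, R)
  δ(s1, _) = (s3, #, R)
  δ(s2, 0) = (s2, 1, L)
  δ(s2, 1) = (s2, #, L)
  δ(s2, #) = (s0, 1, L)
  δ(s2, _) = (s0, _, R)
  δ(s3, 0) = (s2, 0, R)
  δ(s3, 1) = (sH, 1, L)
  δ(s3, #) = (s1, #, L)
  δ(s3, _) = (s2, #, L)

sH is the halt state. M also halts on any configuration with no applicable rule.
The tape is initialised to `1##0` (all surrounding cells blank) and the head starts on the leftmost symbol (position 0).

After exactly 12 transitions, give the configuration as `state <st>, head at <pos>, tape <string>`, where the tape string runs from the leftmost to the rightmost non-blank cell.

state s1, head at 0, tape 000_#0

state=s0 head=0 tape=__[1]##0   (s0,1)→(s1,_,L)
state=s1 head=-1 tape=_[_]_##0   (s1,_)→(s3,#,R)
state=s3 head=0 tape=_#[_]##0   (s3,_)→(s2,#,L)
state=s2 head=-1 tape=_[#]###0   (s2,#)→(s0,1,L)
state=s0 head=-2 tape=[_]1###0   (s0,_)→(s1,0,R)
state=s1 head=-1 tape=0[1]###0   (s1,1)→(s0,_,S)
state=s0 head=-1 tape=0[_]###0   (s0,_)→(s1,0,R)
state=s1 head=0 tape=00[#]##0   (s1,#)→(s2,0,R)
state=s2 head=1 tape=000[#]#0   (s2,#)→(s0,1,L)
state=s0 head=0 tape=00[0]1#0   (s0,0)→(s0,#,S)
state=s0 head=0 tape=00[#]1#0   (s0,#)→(s0,0,R)
state=s0 head=1 tape=000[1]#0   (s0,1)→(s1,_,L)
state=s1 head=0 tape=00[0]_#0
After 12 steps: state s1, head at 0, tape 000_#0.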